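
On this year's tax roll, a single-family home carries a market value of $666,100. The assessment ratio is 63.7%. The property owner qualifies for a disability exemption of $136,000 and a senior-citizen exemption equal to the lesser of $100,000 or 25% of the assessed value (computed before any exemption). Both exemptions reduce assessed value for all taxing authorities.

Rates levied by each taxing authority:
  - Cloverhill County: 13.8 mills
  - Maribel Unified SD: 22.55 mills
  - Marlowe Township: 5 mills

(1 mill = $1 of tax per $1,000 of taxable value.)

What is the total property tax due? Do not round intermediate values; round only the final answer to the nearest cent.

$7,786.44

Assessed value = $666,100 × 0.637 = $424,305.7
Senior-citizen exemption = min($100,000, 25% × $424,305.7) = min($100,000, $106,076.425) = $100,000 (dollar cap binds)
Taxable value = $424,305.7 − $136,000 − $100,000 = $188,305.7
Cloverhill County: $188,305.7 × 0.0138 = $2,598.61866
Maribel Unified SD: $188,305.7 × 0.02255 = $4,246.293535
Marlowe Township: $188,305.7 × 0.005 = $941.5285
Total = $7,786.440695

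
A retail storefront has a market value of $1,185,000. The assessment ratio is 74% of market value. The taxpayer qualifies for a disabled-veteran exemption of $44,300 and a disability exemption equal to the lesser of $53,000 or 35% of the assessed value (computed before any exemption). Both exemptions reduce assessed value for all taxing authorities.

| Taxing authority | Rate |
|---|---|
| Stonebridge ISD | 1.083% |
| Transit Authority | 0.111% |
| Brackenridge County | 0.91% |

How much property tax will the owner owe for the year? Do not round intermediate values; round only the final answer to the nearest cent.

$16,402.78

Assessed value = $1,185,000 × 0.74 = $876,900
Disability exemption = min($53,000, 35% × $876,900) = min($53,000, $306,915) = $53,000 (dollar cap binds)
Taxable value = $876,900 − $44,300 − $53,000 = $779,600
Stonebridge ISD: $779,600 × 0.01083 = $8,443.068
Transit Authority: $779,600 × 0.00111 = $865.356
Brackenridge County: $779,600 × 0.0091 = $7,094.36
Total = $16,402.784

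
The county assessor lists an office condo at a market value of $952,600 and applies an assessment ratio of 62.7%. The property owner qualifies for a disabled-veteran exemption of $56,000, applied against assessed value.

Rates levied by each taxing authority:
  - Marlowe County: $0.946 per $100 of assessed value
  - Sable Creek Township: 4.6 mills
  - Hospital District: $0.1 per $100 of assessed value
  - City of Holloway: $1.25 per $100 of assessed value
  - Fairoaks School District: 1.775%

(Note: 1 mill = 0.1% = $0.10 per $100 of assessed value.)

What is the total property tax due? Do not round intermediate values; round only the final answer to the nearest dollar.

Assessed value = $952,600 × 0.627 = $597,280.2
Taxable value = $597,280.2 − $56,000 = $541,280.2
Marlowe County: $541,280.2 × 0.00946 = $5,120.510692
Sable Creek Township: $541,280.2 × 0.0046 = $2,489.88892
Hospital District: $541,280.2 × 0.001 = $541.2802
City of Holloway: $541,280.2 × 0.0125 = $6,766.0025
Fairoaks School District: $541,280.2 × 0.01775 = $9,607.72355
Total = $24,525.405862

$24,525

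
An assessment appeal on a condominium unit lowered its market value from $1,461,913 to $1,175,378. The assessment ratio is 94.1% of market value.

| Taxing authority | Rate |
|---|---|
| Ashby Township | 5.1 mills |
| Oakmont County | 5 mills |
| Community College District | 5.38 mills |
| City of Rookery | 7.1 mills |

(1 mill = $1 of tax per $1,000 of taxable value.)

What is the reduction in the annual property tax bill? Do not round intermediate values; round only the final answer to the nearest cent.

Old assessed value = $1,461,913 × 0.941 = $1,375,660.133
New assessed value = $1,175,378 × 0.941 = $1,106,030.698
Combined rate = 0.0051 + 0.005 + 0.00538 + 0.0071 = 0.02258
Old tax = $1,375,660.133 × 0.02258 = $31,062.40580314
New tax = $1,106,030.698 × 0.02258 = $24,974.17316084
Reduction = $31,062.40580314 − $24,974.17316084 = $6,088.2326423

$6,088.23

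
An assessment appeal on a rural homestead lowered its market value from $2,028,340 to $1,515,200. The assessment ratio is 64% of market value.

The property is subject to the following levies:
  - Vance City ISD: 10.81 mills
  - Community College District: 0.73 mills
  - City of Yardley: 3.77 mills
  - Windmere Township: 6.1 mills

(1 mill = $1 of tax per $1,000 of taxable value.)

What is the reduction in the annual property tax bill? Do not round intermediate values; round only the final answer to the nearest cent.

Old assessed value = $2,028,340 × 0.64 = $1,298,137.6
New assessed value = $1,515,200 × 0.64 = $969,728
Combined rate = 0.01081 + 0.00073 + 0.00377 + 0.0061 = 0.02141
Old tax = $1,298,137.6 × 0.02141 = $27,793.126016
New tax = $969,728 × 0.02141 = $20,761.87648
Reduction = $27,793.126016 − $20,761.87648 = $7,031.249536

$7,031.25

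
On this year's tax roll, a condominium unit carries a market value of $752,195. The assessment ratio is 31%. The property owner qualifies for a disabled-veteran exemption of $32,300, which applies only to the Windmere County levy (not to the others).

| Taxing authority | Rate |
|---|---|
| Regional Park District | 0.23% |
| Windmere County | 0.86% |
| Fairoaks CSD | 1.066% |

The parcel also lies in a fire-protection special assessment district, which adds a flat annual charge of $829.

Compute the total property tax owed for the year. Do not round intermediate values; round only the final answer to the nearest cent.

$5,578.59

Assessed value = $752,195 × 0.31 = $233,180.45
Regional Park District: $233,180.45 × 0.0023 = $536.315035
Windmere County: ($233,180.45 − $32,300) × 0.0086 = $200,880.45 × 0.0086 = $1,727.57187
Fairoaks CSD: $233,180.45 × 0.01066 = $2,485.703597
Levies subtotal = $4,749.590502
Total = $4,749.590502 + $829 = $5,578.590502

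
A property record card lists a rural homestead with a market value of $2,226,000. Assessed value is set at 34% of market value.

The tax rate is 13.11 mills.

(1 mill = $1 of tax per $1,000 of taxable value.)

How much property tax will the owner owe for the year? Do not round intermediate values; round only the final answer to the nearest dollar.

$9,922

Assessed value = $2,226,000 × 0.34 = $756,840
Tax = $756,840 × 0.01311 = $9,922.1724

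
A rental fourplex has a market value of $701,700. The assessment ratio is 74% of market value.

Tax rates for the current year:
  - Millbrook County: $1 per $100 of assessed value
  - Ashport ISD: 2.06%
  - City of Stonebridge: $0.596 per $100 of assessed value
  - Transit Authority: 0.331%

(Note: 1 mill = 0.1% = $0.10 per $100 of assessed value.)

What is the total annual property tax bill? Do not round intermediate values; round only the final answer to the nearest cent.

Assessed value = $701,700 × 0.74 = $519,258
Millbrook County: $519,258 × 0.01 = $5,192.58
Ashport ISD: $519,258 × 0.0206 = $10,696.7148
City of Stonebridge: $519,258 × 0.00596 = $3,094.77768
Transit Authority: $519,258 × 0.00331 = $1,718.74398
Total = $20,702.81646

$20,702.82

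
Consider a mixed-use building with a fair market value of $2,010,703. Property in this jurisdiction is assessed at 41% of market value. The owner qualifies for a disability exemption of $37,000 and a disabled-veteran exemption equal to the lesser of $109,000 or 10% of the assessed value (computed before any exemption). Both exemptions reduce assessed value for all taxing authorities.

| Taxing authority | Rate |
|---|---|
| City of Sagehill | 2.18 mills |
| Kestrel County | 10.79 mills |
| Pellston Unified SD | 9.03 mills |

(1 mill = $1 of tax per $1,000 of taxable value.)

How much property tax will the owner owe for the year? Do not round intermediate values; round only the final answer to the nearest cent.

Assessed value = $2,010,703 × 0.41 = $824,388.23
Disabled-veteran exemption = min($109,000, 10% × $824,388.23) = min($109,000, $82,438.823) = $82,438.823 (percentage binds)
Taxable value = $824,388.23 − $37,000 − $82,438.823 = $704,949.407
City of Sagehill: $704,949.407 × 0.00218 = $1,536.78970726
Kestrel County: $704,949.407 × 0.01079 = $7,606.40410153
Pellston Unified SD: $704,949.407 × 0.00903 = $6,365.69314521
Total = $15,508.886954

$15,508.89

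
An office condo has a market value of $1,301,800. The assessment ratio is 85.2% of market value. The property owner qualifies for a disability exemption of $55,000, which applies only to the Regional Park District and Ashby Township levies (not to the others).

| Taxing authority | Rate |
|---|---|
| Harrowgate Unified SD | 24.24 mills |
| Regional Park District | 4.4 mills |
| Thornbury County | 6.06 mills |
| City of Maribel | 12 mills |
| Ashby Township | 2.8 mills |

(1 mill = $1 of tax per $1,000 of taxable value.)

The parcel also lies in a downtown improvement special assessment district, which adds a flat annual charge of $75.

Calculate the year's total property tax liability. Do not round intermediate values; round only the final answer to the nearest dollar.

$54,581

Assessed value = $1,301,800 × 0.852 = $1,109,133.6
Harrowgate Unified SD: $1,109,133.6 × 0.02424 = $26,885.398464
Regional Park District: ($1,109,133.6 − $55,000) × 0.0044 = $1,054,133.6 × 0.0044 = $4,638.18784
Thornbury County: $1,109,133.6 × 0.00606 = $6,721.349616
City of Maribel: $1,109,133.6 × 0.012 = $13,309.6032
Ashby Township: ($1,109,133.6 − $55,000) × 0.0028 = $1,054,133.6 × 0.0028 = $2,951.57408
Levies subtotal = $54,506.1132
Total = $54,506.1132 + $75 = $54,581.1132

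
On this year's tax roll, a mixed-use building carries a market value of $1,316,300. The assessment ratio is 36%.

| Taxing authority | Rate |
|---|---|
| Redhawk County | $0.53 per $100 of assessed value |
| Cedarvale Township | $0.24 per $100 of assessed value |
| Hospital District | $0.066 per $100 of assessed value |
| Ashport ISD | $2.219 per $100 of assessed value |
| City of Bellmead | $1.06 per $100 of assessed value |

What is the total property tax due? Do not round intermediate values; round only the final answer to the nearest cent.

$19,499.67

Assessed value = $1,316,300 × 0.36 = $473,868
Redhawk County: $473,868 × 0.0053 = $2,511.5004
Cedarvale Township: $473,868 × 0.0024 = $1,137.2832
Hospital District: $473,868 × 0.00066 = $312.75288
Ashport ISD: $473,868 × 0.02219 = $10,515.13092
City of Bellmead: $473,868 × 0.0106 = $5,023.0008
Total = $2,511.5004 + $1,137.2832 + $312.75288 + $10,515.13092 + $5,023.0008 = $19,499.6682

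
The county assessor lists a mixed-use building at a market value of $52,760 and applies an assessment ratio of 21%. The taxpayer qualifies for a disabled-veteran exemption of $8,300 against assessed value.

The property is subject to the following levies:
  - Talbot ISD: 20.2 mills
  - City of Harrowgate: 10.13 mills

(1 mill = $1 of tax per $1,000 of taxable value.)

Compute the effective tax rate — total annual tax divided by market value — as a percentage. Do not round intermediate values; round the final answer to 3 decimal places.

Assessed value = $52,760 × 0.21 = $11,079.6
Taxable value = $11,079.6 − $8,300 = $2,779.6
Talbot ISD: $2,779.6 × 0.0202 = $56.14792
City of Harrowgate: $2,779.6 × 0.01013 = $28.157348
Total tax = $84.305268
Effective rate = $84.305268 ÷ $52,760 = 0.160% of market value

0.160%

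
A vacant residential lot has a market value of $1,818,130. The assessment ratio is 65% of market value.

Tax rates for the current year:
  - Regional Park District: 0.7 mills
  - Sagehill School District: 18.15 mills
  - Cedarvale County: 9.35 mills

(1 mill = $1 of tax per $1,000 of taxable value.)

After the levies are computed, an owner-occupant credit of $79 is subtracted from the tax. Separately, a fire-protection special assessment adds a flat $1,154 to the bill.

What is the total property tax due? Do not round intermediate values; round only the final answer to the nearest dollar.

Assessed value = $1,818,130 × 0.65 = $1,181,784.5
Regional Park District: $1,181,784.5 × 0.0007 = $827.24915
Sagehill School District: $1,181,784.5 × 0.01815 = $21,449.388675
Cedarvale County: $1,181,784.5 × 0.00935 = $11,049.685075
Levies subtotal = $33,326.3229
After credit = $33,326.3229 − $79 = $33,247.3229
Total = $33,247.3229 + $1,154 = $34,401.3229

$34,401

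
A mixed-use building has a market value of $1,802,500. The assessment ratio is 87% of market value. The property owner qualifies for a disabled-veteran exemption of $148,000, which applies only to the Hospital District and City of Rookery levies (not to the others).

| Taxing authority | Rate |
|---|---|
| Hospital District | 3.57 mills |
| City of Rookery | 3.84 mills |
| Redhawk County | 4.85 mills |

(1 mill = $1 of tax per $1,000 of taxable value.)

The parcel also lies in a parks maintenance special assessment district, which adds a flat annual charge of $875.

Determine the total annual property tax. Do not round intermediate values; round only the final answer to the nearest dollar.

$19,004

Assessed value = $1,802,500 × 0.87 = $1,568,175
Hospital District: ($1,568,175 − $148,000) × 0.00357 = $1,420,175 × 0.00357 = $5,070.02475
City of Rookery: ($1,568,175 − $148,000) × 0.00384 = $1,420,175 × 0.00384 = $5,453.472
Redhawk County: $1,568,175 × 0.00485 = $7,605.64875
Levies subtotal = $18,129.1455
Total = $18,129.1455 + $875 = $19,004.1455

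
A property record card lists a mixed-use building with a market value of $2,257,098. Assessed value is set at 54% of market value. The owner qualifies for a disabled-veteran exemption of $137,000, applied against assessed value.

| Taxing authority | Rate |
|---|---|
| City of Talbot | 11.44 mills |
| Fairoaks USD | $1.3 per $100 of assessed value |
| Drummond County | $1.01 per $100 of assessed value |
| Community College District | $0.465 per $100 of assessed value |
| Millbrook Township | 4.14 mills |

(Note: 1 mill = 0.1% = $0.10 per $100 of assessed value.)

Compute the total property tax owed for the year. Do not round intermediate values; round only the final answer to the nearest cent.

Assessed value = $2,257,098 × 0.54 = $1,218,832.92
Taxable value = $1,218,832.92 − $137,000 = $1,081,832.92
City of Talbot: $1,081,832.92 × 0.01144 = $12,376.1686048
Fairoaks USD: $1,081,832.92 × 0.013 = $14,063.82796
Drummond County: $1,081,832.92 × 0.0101 = $10,926.512492
Community College District: $1,081,832.92 × 0.00465 = $5,030.523078
Millbrook Township: $1,081,832.92 × 0.00414 = $4,478.7882888
Total = $46,875.8204236

$46,875.82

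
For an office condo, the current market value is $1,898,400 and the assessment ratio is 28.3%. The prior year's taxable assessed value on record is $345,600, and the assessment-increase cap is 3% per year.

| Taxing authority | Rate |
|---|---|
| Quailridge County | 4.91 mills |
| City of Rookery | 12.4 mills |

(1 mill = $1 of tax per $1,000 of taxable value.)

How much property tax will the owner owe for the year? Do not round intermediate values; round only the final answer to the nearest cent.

Uncapped assessed value = $1,898,400 × 0.283 = $537,247.2
Cap limit = $345,600 × 1.03 = $355,968
Taxable assessed value = min($537,247.2, $355,968) = $355,968 (cap binds)
Quailridge County: $355,968 × 0.00491 = $1,747.80288
City of Rookery: $355,968 × 0.0124 = $4,414.0032
Total = $6,161.80608

$6,161.81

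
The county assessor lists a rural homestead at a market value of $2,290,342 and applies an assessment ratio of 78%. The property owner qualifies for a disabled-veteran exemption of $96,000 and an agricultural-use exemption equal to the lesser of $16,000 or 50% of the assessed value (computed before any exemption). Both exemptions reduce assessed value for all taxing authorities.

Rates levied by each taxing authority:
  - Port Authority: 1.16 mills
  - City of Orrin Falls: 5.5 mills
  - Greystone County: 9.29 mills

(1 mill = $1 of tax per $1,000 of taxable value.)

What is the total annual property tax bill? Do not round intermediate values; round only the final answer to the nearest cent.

Assessed value = $2,290,342 × 0.78 = $1,786,466.76
Agricultural-use exemption = min($16,000, 50% × $1,786,466.76) = min($16,000, $893,233.38) = $16,000 (dollar cap binds)
Taxable value = $1,786,466.76 − $96,000 − $16,000 = $1,674,466.76
Port Authority: $1,674,466.76 × 0.00116 = $1,942.3814416
City of Orrin Falls: $1,674,466.76 × 0.0055 = $9,209.56718
Greystone County: $1,674,466.76 × 0.00929 = $15,555.7962004
Total = $26,707.744822

$26,707.74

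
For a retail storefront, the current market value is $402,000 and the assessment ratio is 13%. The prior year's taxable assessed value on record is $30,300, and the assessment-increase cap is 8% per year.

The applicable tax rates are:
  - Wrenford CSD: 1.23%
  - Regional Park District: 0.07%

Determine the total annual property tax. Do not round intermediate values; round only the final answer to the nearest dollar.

$425

Uncapped assessed value = $402,000 × 0.13 = $52,260
Cap limit = $30,300 × 1.08 = $32,724
Taxable assessed value = min($52,260, $32,724) = $32,724 (cap binds)
Wrenford CSD: $32,724 × 0.0123 = $402.5052
Regional Park District: $32,724 × 0.0007 = $22.9068
Total = $425.412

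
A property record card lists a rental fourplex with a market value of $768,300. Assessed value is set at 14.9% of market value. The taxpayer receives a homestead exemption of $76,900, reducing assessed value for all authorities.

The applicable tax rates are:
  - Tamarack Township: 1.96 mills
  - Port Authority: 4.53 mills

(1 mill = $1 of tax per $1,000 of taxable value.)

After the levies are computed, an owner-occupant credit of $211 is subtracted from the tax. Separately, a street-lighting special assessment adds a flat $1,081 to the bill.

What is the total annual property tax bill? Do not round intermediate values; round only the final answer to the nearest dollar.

Assessed value = $768,300 × 0.149 = $114,476.7
Taxable value = $114,476.7 − $76,900 = $37,576.7
Tamarack Township: $37,576.7 × 0.00196 = $73.650332
Port Authority: $37,576.7 × 0.00453 = $170.222451
Levies subtotal = $243.872783
After credit = $243.872783 − $211 = $32.872783
Total = $32.872783 + $1,081 = $1,113.872783

$1,114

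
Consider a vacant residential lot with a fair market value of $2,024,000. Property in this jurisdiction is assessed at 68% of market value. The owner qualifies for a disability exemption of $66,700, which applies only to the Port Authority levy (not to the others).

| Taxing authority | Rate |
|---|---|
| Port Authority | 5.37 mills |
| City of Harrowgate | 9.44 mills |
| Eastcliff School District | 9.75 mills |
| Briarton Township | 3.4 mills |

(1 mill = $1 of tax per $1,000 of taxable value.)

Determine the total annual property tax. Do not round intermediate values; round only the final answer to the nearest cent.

$38,123.73

Assessed value = $2,024,000 × 0.68 = $1,376,320
Port Authority: ($1,376,320 − $66,700) × 0.00537 = $1,309,620 × 0.00537 = $7,032.6594
City of Harrowgate: $1,376,320 × 0.00944 = $12,992.4608
Eastcliff School District: $1,376,320 × 0.00975 = $13,419.12
Briarton Township: $1,376,320 × 0.0034 = $4,679.488
Total = $38,123.7282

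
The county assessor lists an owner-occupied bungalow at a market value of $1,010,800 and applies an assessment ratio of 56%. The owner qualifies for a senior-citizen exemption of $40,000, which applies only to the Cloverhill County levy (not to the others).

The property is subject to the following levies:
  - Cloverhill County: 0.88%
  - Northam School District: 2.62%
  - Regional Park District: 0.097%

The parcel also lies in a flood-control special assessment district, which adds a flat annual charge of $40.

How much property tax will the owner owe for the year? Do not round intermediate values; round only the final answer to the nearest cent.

Assessed value = $1,010,800 × 0.56 = $566,048
Cloverhill County: ($566,048 − $40,000) × 0.0088 = $526,048 × 0.0088 = $4,629.2224
Northam School District: $566,048 × 0.0262 = $14,830.4576
Regional Park District: $566,048 × 0.00097 = $549.06656
Levies subtotal = $20,008.74656
Total = $20,008.74656 + $40 = $20,048.74656

$20,048.75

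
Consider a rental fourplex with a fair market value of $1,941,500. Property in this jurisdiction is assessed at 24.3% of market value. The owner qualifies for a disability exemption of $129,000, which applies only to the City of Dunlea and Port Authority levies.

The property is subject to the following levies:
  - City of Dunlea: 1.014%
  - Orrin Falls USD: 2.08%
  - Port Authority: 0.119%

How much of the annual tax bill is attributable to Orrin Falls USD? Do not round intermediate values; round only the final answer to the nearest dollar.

Assessed value = $1,941,500 × 0.243 = $471,784.5
Orrin Falls USD taxable value = $471,784.5 (exemption does not apply)
Orrin Falls USD levy = $471,784.5 × 0.0208 = $9,813.1176

$9,813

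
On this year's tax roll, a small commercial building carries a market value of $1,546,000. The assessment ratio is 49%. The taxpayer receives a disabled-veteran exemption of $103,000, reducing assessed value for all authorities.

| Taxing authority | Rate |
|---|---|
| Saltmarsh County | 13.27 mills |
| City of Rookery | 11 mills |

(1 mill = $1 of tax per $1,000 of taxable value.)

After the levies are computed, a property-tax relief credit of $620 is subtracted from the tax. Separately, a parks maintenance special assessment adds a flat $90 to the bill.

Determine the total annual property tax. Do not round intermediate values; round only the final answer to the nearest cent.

Assessed value = $1,546,000 × 0.49 = $757,540
Taxable value = $757,540 − $103,000 = $654,540
Saltmarsh County: $654,540 × 0.01327 = $8,685.7458
City of Rookery: $654,540 × 0.011 = $7,199.94
Levies subtotal = $15,885.6858
After credit = $15,885.6858 − $620 = $15,265.6858
Total = $15,265.6858 + $90 = $15,355.6858

$15,355.69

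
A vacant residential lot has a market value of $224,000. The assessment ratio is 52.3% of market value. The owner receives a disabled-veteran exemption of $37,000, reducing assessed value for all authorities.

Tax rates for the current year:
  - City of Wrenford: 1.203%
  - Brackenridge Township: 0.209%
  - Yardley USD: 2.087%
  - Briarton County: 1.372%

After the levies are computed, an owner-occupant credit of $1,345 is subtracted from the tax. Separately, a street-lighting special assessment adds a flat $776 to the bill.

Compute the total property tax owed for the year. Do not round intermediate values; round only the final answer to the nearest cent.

$3,335.20

Assessed value = $224,000 × 0.523 = $117,152
Taxable value = $117,152 − $37,000 = $80,152
City of Wrenford: $80,152 × 0.01203 = $964.22856
Brackenridge Township: $80,152 × 0.00209 = $167.51768
Yardley USD: $80,152 × 0.02087 = $1,672.77224
Briarton County: $80,152 × 0.01372 = $1,099.68544
Levies subtotal = $3,904.20392
After credit = $3,904.20392 − $1,345 = $2,559.20392
Total = $2,559.20392 + $776 = $3,335.20392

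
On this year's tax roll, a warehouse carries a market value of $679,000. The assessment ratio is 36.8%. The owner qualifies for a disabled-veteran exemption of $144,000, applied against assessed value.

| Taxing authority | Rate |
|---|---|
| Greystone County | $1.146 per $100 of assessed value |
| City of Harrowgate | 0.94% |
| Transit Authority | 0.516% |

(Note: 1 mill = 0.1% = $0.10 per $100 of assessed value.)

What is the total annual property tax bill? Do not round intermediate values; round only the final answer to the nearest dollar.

$2,755

Assessed value = $679,000 × 0.368 = $249,872
Taxable value = $249,872 − $144,000 = $105,872
Greystone County: $105,872 × 0.01146 = $1,213.29312
City of Harrowgate: $105,872 × 0.0094 = $995.1968
Transit Authority: $105,872 × 0.00516 = $546.29952
Total = $2,754.78944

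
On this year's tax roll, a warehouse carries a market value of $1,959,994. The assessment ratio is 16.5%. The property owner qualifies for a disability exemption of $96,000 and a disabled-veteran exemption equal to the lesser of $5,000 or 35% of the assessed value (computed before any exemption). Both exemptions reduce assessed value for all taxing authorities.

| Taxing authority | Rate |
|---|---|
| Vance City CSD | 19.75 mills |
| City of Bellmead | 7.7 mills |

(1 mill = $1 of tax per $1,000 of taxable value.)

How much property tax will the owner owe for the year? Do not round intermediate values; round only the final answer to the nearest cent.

$6,104.85

Assessed value = $1,959,994 × 0.165 = $323,399.01
Disabled-veteran exemption = min($5,000, 35% × $323,399.01) = min($5,000, $113,189.6535) = $5,000 (dollar cap binds)
Taxable value = $323,399.01 − $96,000 − $5,000 = $222,399.01
Vance City CSD: $222,399.01 × 0.01975 = $4,392.3804475
City of Bellmead: $222,399.01 × 0.0077 = $1,712.472377
Total = $6,104.8528245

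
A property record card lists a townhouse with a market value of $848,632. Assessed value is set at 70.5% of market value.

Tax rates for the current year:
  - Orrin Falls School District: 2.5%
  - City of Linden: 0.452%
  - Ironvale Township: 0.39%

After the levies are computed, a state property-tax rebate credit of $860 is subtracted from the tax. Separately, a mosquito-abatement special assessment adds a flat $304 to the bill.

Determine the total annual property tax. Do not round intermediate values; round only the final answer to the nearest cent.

$19,438.70

Assessed value = $848,632 × 0.705 = $598,285.56
Orrin Falls School District: $598,285.56 × 0.025 = $14,957.139
City of Linden: $598,285.56 × 0.00452 = $2,704.2507312
Ironvale Township: $598,285.56 × 0.0039 = $2,333.313684
Levies subtotal = $19,994.7034152
After credit = $19,994.7034152 − $860 = $19,134.7034152
Total = $19,134.7034152 + $304 = $19,438.7034152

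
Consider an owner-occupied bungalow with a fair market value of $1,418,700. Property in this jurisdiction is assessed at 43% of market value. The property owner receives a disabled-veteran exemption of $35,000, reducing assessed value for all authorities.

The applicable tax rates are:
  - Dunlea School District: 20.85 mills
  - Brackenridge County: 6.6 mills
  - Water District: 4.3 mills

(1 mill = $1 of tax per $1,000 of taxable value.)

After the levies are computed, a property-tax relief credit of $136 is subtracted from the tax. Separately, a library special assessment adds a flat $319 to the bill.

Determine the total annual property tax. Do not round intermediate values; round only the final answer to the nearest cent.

$18,440.55

Assessed value = $1,418,700 × 0.43 = $610,041
Taxable value = $610,041 − $35,000 = $575,041
Dunlea School District: $575,041 × 0.02085 = $11,989.60485
Brackenridge County: $575,041 × 0.0066 = $3,795.2706
Water District: $575,041 × 0.0043 = $2,472.6763
Levies subtotal = $18,257.55175
After credit = $18,257.55175 − $136 = $18,121.55175
Total = $18,121.55175 + $319 = $18,440.55175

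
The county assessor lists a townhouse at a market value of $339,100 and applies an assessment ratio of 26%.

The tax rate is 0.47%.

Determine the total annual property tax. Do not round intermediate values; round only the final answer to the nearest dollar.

$414

Assessed value = $339,100 × 0.26 = $88,166
Tax = $88,166 × 0.0047 = $414.3802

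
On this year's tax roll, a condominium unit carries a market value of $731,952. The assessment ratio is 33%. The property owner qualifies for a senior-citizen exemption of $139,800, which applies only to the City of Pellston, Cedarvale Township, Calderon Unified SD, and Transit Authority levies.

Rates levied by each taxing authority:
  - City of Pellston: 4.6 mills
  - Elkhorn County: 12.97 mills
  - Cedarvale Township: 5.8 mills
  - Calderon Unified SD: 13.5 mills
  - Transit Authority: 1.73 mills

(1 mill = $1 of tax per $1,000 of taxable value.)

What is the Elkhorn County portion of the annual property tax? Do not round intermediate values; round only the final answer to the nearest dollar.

Assessed value = $731,952 × 0.33 = $241,544.16
Elkhorn County taxable value = $241,544.16 (exemption does not apply)
Elkhorn County levy = $241,544.16 × 0.01297 = $3,132.8277552

$3,133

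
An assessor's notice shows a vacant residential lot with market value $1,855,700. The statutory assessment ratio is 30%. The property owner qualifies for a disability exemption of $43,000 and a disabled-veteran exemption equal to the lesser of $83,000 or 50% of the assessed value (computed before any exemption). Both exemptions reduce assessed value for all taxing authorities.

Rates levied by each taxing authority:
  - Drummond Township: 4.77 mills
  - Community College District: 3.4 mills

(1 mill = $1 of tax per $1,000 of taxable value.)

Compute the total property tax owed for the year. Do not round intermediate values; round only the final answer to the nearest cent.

$3,518.90

Assessed value = $1,855,700 × 0.3 = $556,710
Disabled-veteran exemption = min($83,000, 50% × $556,710) = min($83,000, $278,355) = $83,000 (dollar cap binds)
Taxable value = $556,710 − $43,000 − $83,000 = $430,710
Drummond Township: $430,710 × 0.00477 = $2,054.4867
Community College District: $430,710 × 0.0034 = $1,464.414
Total = $3,518.9007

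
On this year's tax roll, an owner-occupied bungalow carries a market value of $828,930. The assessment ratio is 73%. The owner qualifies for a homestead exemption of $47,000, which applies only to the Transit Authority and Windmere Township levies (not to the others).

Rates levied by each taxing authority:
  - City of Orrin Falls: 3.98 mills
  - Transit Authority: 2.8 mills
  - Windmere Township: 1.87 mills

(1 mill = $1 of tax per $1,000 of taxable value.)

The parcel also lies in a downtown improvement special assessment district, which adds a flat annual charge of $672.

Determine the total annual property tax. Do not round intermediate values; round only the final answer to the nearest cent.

$5,686.79

Assessed value = $828,930 × 0.73 = $605,118.9
City of Orrin Falls: $605,118.9 × 0.00398 = $2,408.373222
Transit Authority: ($605,118.9 − $47,000) × 0.0028 = $558,118.9 × 0.0028 = $1,562.73292
Windmere Township: ($605,118.9 − $47,000) × 0.00187 = $558,118.9 × 0.00187 = $1,043.682343
Levies subtotal = $5,014.788485
Total = $5,014.788485 + $672 = $5,686.788485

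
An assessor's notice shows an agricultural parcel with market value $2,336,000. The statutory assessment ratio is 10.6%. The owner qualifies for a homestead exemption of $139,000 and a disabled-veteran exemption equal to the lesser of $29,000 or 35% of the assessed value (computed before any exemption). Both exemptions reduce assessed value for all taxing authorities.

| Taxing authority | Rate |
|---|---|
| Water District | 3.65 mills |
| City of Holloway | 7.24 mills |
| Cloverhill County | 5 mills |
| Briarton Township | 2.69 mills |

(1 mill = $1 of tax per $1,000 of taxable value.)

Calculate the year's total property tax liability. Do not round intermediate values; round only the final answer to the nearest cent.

Assessed value = $2,336,000 × 0.106 = $247,616
Disabled-veteran exemption = min($29,000, 35% × $247,616) = min($29,000, $86,665.6) = $29,000 (dollar cap binds)
Taxable value = $247,616 − $139,000 − $29,000 = $79,616
Water District: $79,616 × 0.00365 = $290.5984
City of Holloway: $79,616 × 0.00724 = $576.41984
Cloverhill County: $79,616 × 0.005 = $398.08
Briarton Township: $79,616 × 0.00269 = $214.16704
Total = $1,479.26528

$1,479.27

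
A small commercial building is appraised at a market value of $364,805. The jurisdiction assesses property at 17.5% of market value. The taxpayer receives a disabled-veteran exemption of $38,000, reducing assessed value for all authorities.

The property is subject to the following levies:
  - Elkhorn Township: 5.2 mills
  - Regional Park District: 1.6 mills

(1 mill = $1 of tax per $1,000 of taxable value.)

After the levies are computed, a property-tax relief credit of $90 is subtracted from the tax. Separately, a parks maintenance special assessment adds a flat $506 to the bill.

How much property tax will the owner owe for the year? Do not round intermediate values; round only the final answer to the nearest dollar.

Assessed value = $364,805 × 0.175 = $63,840.875
Taxable value = $63,840.875 − $38,000 = $25,840.875
Elkhorn Township: $25,840.875 × 0.0052 = $134.37255
Regional Park District: $25,840.875 × 0.0016 = $41.3454
Levies subtotal = $175.71795
After credit = $175.71795 − $90 = $85.71795
Total = $85.71795 + $506 = $591.71795

$592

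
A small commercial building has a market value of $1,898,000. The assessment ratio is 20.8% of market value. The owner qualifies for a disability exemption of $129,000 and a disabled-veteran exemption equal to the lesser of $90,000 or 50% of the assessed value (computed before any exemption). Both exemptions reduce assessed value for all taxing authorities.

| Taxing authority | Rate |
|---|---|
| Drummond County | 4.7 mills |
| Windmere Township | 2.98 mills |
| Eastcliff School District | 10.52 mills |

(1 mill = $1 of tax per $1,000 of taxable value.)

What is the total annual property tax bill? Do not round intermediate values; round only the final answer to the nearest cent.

Assessed value = $1,898,000 × 0.208 = $394,784
Disabled-veteran exemption = min($90,000, 50% × $394,784) = min($90,000, $197,392) = $90,000 (dollar cap binds)
Taxable value = $394,784 − $129,000 − $90,000 = $175,784
Drummond County: $175,784 × 0.0047 = $826.1848
Windmere Township: $175,784 × 0.00298 = $523.83632
Eastcliff School District: $175,784 × 0.01052 = $1,849.24768
Total = $3,199.2688

$3,199.27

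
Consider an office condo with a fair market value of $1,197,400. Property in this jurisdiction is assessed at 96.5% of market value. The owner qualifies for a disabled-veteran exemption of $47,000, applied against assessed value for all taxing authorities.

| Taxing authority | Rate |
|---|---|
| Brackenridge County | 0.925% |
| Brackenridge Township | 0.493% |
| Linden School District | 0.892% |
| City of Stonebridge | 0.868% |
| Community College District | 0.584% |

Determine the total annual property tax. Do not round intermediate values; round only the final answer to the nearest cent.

$41,701.43

Assessed value = $1,197,400 × 0.965 = $1,155,491
Taxable value = $1,155,491 − $47,000 = $1,108,491
Brackenridge County: $1,108,491 × 0.00925 = $10,253.54175
Brackenridge Township: $1,108,491 × 0.00493 = $5,464.86063
Linden School District: $1,108,491 × 0.00892 = $9,887.73972
City of Stonebridge: $1,108,491 × 0.00868 = $9,621.70188
Community College District: $1,108,491 × 0.00584 = $6,473.58744
Total = $10,253.54175 + $5,464.86063 + $9,887.73972 + $9,621.70188 + $6,473.58744 = $41,701.43142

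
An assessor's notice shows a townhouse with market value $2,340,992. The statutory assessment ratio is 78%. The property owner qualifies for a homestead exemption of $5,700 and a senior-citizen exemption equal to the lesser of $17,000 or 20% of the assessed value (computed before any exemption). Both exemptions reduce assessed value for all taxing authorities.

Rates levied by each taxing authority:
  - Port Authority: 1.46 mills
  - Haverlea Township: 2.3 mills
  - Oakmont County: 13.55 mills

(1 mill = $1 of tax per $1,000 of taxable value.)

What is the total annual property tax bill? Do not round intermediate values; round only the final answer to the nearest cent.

$31,214.67

Assessed value = $2,340,992 × 0.78 = $1,825,973.76
Senior-citizen exemption = min($17,000, 20% × $1,825,973.76) = min($17,000, $365,194.752) = $17,000 (dollar cap binds)
Taxable value = $1,825,973.76 − $5,700 − $17,000 = $1,803,273.76
Port Authority: $1,803,273.76 × 0.00146 = $2,632.7796896
Haverlea Township: $1,803,273.76 × 0.0023 = $4,147.529648
Oakmont County: $1,803,273.76 × 0.01355 = $24,434.359448
Total = $31,214.6687856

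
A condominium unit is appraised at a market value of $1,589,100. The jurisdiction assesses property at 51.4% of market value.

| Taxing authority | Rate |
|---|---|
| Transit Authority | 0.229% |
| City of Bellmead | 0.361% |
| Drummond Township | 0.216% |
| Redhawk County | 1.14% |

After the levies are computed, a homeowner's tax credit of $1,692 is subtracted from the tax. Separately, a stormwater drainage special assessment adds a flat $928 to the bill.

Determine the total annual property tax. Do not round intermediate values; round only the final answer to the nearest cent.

Assessed value = $1,589,100 × 0.514 = $816,797.4
Transit Authority: $816,797.4 × 0.00229 = $1,870.466046
City of Bellmead: $816,797.4 × 0.00361 = $2,948.638614
Drummond Township: $816,797.4 × 0.00216 = $1,764.282384
Redhawk County: $816,797.4 × 0.0114 = $9,311.49036
Levies subtotal = $15,894.877404
After credit = $15,894.877404 − $1,692 = $14,202.877404
Total = $14,202.877404 + $928 = $15,130.877404

$15,130.88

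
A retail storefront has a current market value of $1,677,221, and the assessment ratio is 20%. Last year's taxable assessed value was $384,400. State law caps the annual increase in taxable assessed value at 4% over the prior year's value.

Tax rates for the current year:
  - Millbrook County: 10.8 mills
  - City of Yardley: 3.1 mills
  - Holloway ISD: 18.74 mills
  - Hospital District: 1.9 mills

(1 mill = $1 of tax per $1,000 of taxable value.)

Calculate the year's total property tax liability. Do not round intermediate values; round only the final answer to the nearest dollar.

$11,586

Uncapped assessed value = $1,677,221 × 0.2 = $335,444.2
Cap limit = $384,400 × 1.04 = $399,776
Taxable assessed value = min($335,444.2, $399,776) = $335,444.2 (cap does not bind)
Millbrook County: $335,444.2 × 0.0108 = $3,622.79736
City of Yardley: $335,444.2 × 0.0031 = $1,039.87702
Holloway ISD: $335,444.2 × 0.01874 = $6,286.224308
Hospital District: $335,444.2 × 0.0019 = $637.34398
Total = $11,586.242668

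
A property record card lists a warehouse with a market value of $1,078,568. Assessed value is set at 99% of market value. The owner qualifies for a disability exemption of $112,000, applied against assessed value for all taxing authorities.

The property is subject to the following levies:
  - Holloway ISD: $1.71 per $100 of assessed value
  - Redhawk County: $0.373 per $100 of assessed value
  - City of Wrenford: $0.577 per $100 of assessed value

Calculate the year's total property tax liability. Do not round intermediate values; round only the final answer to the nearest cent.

$25,423.81

Assessed value = $1,078,568 × 0.99 = $1,067,782.32
Taxable value = $1,067,782.32 − $112,000 = $955,782.32
Holloway ISD: $955,782.32 × 0.0171 = $16,343.877672
Redhawk County: $955,782.32 × 0.00373 = $3,565.0680536
City of Wrenford: $955,782.32 × 0.00577 = $5,514.8639864
Total = $16,343.877672 + $3,565.0680536 + $5,514.8639864 = $25,423.809712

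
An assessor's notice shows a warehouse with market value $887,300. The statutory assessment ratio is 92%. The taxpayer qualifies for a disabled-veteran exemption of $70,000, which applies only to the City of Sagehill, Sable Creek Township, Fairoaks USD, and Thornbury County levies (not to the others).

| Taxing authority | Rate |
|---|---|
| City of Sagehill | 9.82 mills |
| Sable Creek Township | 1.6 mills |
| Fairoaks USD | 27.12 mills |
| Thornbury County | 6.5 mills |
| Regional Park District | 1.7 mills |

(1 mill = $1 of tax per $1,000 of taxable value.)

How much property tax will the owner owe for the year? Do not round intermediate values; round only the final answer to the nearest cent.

Assessed value = $887,300 × 0.92 = $816,316
City of Sagehill: ($816,316 − $70,000) × 0.00982 = $746,316 × 0.00982 = $7,328.82312
Sable Creek Township: ($816,316 − $70,000) × 0.0016 = $746,316 × 0.0016 = $1,194.1056
Fairoaks USD: ($816,316 − $70,000) × 0.02712 = $746,316 × 0.02712 = $20,240.08992
Thornbury County: ($816,316 − $70,000) × 0.0065 = $746,316 × 0.0065 = $4,851.054
Regional Park District: $816,316 × 0.0017 = $1,387.7372
Total = $35,001.80984

$35,001.81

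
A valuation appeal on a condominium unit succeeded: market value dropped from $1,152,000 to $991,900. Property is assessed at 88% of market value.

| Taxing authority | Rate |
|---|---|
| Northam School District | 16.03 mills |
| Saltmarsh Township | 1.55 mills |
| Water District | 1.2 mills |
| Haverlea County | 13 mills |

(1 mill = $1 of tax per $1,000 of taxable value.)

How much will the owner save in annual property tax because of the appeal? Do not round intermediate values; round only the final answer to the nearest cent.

Old assessed value = $1,152,000 × 0.88 = $1,013,760
New assessed value = $991,900 × 0.88 = $872,872
Combined rate = 0.01603 + 0.00155 + 0.0012 + 0.013 = 0.03178
Old tax = $1,013,760 × 0.03178 = $32,217.2928
New tax = $872,872 × 0.03178 = $27,739.87216
Reduction = $32,217.2928 − $27,739.87216 = $4,477.42064

$4,477.42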